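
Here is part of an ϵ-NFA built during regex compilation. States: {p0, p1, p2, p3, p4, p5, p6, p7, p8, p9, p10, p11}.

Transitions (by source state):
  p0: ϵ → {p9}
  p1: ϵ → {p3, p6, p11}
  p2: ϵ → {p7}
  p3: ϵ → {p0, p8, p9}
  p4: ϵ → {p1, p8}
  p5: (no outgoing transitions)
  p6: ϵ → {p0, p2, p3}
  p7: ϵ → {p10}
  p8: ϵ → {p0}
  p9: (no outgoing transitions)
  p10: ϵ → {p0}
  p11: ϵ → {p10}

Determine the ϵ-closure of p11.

Start with {p11}.
From p11 via ϵ: add p10.
From p10 via ϵ: add p0.
From p0 via ϵ: add p9.
No new states can be added; the closed set is {p0, p9, p10, p11}.

{p0, p9, p10, p11}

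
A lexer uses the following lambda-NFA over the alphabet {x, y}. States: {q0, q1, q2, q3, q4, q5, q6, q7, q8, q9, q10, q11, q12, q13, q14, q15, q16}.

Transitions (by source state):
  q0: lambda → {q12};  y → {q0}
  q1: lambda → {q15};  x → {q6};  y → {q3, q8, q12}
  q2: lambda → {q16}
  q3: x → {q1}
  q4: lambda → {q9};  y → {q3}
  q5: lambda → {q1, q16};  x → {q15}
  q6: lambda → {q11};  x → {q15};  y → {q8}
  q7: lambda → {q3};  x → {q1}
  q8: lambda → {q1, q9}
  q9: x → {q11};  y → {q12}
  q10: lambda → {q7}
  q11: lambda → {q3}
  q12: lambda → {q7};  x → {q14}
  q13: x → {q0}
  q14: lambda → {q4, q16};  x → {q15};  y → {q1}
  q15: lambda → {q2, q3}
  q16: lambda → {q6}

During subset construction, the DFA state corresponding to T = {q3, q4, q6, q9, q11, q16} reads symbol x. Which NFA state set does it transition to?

q3 on x → {q1}.
q6 on x → {q15}.
q9 on x → {q11}.
No x-transition from q4, q11, q16.
Union after reading x: {q1, q11, q15}.
Now take the lambda-closure:
From q11 via lambda: add q3.
From q15 via lambda: add q2.
From q2 via lambda: add q16.
From q16 via lambda: add q6.
No new states can be added; the closed set is {q1, q2, q3, q6, q11, q15, q16}.

{q1, q2, q3, q6, q11, q15, q16}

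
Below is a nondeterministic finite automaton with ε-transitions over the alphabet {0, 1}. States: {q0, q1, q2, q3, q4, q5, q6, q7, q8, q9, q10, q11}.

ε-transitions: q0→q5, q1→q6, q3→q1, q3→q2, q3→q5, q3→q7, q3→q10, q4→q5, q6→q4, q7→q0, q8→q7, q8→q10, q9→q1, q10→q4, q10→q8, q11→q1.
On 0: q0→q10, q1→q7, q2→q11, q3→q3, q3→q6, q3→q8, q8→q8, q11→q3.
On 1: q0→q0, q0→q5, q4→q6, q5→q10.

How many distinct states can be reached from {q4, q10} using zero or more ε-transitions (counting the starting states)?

Start with {q4, q10}.
From q4 via ε: add q5.
From q10 via ε: add q8.
From q8 via ε: add q7.
From q7 via ε: add q0.
ε-closure = {q0, q4, q5, q7, q8, q10}, which has 6 states.

6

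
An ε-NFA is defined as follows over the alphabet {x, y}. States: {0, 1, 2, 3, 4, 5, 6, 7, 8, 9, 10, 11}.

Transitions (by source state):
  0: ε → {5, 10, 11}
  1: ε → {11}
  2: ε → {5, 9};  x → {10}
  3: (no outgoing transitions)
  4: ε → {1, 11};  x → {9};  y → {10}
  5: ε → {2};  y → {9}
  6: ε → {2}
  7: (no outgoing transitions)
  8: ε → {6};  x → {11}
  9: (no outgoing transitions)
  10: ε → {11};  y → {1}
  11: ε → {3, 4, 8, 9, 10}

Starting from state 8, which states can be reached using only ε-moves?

{2, 5, 6, 8, 9}

Start with {8}.
From 8 via ε: add 6.
From 6 via ε: add 2.
From 2 via ε: add 5, 9.
No new states can be added; the closed set is {2, 5, 6, 8, 9}.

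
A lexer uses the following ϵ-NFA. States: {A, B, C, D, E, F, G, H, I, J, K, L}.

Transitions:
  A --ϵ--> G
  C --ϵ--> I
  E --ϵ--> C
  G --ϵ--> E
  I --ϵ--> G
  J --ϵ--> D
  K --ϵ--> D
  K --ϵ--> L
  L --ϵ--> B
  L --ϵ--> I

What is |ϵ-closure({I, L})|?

Start with {I, L}.
From I via ϵ: add G.
From L via ϵ: add B.
From G via ϵ: add E.
From E via ϵ: add C.
ϵ-closure = {B, C, E, G, I, L}, which has 6 states.

6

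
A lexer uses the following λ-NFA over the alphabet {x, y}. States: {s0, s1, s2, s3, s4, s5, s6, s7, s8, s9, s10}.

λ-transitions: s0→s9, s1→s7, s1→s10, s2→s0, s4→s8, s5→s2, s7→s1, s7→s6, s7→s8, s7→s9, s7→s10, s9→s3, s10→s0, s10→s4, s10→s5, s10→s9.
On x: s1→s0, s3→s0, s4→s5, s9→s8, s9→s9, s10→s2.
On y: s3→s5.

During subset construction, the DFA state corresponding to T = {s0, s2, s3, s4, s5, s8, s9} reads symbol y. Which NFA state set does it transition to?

{s0, s2, s3, s5, s9}

s3 on y → {s5}.
No y-transition from s0, s2, s4, s5, s8, s9.
Union after reading y: {s5}.
Now take the λ-closure:
From s5 via λ: add s2.
From s2 via λ: add s0.
From s0 via λ: add s9.
From s9 via λ: add s3.
No new states can be added; the closed set is {s0, s2, s3, s5, s9}.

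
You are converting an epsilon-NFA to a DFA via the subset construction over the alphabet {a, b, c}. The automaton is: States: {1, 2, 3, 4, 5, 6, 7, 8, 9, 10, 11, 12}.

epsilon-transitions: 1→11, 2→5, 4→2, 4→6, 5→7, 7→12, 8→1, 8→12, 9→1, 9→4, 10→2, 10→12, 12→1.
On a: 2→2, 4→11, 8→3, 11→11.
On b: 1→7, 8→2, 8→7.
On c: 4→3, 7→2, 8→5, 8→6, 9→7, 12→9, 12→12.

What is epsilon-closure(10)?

{1, 2, 5, 7, 10, 11, 12}

Start with {10}.
From 10 via epsilon: add 2, 12.
From 2 via epsilon: add 5.
From 12 via epsilon: add 1.
From 1 via epsilon: add 11.
From 5 via epsilon: add 7.
No new states can be added; the closed set is {1, 2, 5, 7, 10, 11, 12}.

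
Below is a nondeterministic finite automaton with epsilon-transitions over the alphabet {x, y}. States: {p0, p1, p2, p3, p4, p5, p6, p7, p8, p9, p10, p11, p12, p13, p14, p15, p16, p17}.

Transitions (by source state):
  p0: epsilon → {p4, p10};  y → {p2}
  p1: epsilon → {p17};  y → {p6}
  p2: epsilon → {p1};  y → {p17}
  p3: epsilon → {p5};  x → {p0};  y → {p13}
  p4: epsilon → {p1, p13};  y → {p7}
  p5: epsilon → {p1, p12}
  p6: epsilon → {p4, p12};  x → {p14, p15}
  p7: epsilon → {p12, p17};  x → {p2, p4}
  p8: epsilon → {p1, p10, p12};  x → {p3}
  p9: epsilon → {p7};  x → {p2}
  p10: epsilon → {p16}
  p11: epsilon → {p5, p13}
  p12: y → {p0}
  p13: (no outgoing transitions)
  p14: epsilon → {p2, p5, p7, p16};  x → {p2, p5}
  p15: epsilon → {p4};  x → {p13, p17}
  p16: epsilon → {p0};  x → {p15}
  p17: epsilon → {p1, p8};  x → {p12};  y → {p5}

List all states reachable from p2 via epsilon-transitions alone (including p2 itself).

{p0, p1, p2, p4, p8, p10, p12, p13, p16, p17}

Start with {p2}.
From p2 via epsilon: add p1.
From p1 via epsilon: add p17.
From p17 via epsilon: add p8.
From p8 via epsilon: add p10, p12.
From p10 via epsilon: add p16.
From p16 via epsilon: add p0.
From p0 via epsilon: add p4.
From p4 via epsilon: add p13.
No new states can be added; the closed set is {p0, p1, p2, p4, p8, p10, p12, p13, p16, p17}.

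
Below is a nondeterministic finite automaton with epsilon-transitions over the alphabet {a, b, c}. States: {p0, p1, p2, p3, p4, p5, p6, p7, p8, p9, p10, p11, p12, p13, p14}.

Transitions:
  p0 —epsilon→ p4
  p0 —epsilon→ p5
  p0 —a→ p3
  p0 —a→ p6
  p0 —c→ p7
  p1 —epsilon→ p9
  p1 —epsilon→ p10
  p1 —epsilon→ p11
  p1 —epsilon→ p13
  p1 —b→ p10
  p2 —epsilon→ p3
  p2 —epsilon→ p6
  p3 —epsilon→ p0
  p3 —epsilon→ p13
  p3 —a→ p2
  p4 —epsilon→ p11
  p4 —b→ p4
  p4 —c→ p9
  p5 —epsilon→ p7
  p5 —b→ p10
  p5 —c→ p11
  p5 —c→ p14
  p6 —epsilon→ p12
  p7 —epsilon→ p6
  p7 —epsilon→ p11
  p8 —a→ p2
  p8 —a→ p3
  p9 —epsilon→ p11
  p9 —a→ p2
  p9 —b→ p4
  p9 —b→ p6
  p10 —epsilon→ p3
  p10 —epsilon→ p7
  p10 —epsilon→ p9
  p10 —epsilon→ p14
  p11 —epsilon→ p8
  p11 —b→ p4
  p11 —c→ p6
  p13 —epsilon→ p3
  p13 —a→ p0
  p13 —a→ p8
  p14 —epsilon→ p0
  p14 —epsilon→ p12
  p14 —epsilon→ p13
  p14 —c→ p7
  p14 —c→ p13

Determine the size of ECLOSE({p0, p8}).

8

Start with {p0, p8}.
From p0 via epsilon: add p4, p5.
From p4 via epsilon: add p11.
From p5 via epsilon: add p7.
From p7 via epsilon: add p6.
From p6 via epsilon: add p12.
epsilon-closure = {p0, p4, p5, p6, p7, p8, p11, p12}, which has 8 states.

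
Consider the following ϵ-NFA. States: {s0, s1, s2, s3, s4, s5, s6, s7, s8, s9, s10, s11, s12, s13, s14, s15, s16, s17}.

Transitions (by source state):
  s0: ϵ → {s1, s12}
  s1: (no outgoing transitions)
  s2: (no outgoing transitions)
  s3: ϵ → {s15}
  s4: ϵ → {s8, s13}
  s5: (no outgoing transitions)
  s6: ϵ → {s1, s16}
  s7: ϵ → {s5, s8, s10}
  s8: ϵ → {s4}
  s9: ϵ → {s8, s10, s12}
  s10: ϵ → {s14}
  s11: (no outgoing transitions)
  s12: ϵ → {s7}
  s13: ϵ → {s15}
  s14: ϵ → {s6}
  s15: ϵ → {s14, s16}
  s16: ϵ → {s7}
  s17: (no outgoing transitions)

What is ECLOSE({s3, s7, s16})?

{s1, s3, s4, s5, s6, s7, s8, s10, s13, s14, s15, s16}

Start with {s3, s7, s16}.
From s3 via ϵ: add s15.
From s7 via ϵ: add s5, s8, s10.
From s8 via ϵ: add s4.
From s10 via ϵ: add s14.
From s4 via ϵ: add s13.
From s14 via ϵ: add s6.
From s6 via ϵ: add s1.
No new states can be added; the closed set is {s1, s3, s4, s5, s6, s7, s8, s10, s13, s14, s15, s16}.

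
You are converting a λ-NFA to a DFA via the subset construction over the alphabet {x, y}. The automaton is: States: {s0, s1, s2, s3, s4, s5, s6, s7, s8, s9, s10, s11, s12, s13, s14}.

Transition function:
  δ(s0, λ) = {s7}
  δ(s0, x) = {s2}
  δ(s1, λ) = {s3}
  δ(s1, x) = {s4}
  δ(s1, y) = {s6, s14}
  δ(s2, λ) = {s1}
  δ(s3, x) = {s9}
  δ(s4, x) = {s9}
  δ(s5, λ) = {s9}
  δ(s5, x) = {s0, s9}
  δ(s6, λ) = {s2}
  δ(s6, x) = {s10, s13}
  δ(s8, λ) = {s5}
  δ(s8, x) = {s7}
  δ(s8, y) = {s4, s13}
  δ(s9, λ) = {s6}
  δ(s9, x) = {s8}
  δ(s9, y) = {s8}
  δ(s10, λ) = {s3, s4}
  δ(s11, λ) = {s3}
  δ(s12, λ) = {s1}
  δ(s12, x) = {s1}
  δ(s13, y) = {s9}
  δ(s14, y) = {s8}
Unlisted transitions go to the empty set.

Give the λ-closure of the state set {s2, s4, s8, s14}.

Start with {s2, s4, s8, s14}.
From s2 via λ: add s1.
From s8 via λ: add s5.
From s1 via λ: add s3.
From s5 via λ: add s9.
From s9 via λ: add s6.
No new states can be added; the closed set is {s1, s2, s3, s4, s5, s6, s8, s9, s14}.

{s1, s2, s3, s4, s5, s6, s8, s9, s14}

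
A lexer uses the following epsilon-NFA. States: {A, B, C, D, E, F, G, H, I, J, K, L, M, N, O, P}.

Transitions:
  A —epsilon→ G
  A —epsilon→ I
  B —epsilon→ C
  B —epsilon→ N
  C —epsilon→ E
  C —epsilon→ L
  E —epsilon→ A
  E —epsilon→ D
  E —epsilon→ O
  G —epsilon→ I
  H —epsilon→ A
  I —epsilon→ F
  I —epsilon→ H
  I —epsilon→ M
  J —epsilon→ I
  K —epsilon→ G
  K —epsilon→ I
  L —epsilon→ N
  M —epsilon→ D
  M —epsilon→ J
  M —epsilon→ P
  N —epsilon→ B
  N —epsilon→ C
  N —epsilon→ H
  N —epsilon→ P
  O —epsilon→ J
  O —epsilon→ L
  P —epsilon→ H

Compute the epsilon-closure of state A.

Start with {A}.
From A via epsilon: add G, I.
From I via epsilon: add F, H, M.
From M via epsilon: add D, J, P.
No new states can be added; the closed set is {A, D, F, G, H, I, J, M, P}.

{A, D, F, G, H, I, J, M, P}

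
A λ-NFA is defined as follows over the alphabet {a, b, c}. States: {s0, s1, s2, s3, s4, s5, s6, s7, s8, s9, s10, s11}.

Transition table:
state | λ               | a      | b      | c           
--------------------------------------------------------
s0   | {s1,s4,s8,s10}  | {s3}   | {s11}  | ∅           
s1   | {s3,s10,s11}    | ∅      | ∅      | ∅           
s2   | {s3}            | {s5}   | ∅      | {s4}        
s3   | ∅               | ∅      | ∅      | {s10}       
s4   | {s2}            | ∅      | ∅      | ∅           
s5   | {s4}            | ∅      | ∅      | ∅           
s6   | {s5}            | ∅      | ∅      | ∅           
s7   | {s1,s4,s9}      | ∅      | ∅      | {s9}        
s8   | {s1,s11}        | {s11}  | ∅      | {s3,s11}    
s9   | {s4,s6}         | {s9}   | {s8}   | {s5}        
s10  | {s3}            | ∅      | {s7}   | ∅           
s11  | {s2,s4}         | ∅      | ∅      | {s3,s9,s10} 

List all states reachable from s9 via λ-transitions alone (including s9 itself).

Start with {s9}.
From s9 via λ: add s4, s6.
From s4 via λ: add s2.
From s6 via λ: add s5.
From s2 via λ: add s3.
No new states can be added; the closed set is {s2, s3, s4, s5, s6, s9}.

{s2, s3, s4, s5, s6, s9}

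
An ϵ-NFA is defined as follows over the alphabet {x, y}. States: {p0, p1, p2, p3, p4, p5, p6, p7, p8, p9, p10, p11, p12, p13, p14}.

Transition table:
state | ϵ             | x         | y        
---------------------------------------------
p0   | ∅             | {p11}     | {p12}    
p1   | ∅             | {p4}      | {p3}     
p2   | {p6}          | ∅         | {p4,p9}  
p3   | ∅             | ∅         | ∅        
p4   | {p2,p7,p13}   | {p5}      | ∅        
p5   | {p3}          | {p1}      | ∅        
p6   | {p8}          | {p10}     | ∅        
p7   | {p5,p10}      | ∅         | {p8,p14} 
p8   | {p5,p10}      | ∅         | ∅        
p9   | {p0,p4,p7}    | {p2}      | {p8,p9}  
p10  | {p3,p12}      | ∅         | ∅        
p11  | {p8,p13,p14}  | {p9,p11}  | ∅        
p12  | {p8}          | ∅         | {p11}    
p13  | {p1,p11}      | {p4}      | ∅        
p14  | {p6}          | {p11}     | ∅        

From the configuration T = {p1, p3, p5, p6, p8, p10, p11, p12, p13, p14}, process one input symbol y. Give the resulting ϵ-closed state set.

p1 on y → {p3}.
p12 on y → {p11}.
No y-transition from p3, p5, p6, p8, p10, p11, p13, p14.
Union after reading y: {p3, p11}.
Now take the ϵ-closure:
From p11 via ϵ: add p8, p13, p14.
From p8 via ϵ: add p5, p10.
From p13 via ϵ: add p1.
From p14 via ϵ: add p6.
From p10 via ϵ: add p12.
No new states can be added; the closed set is {p1, p3, p5, p6, p8, p10, p11, p12, p13, p14}.

{p1, p3, p5, p6, p8, p10, p11, p12, p13, p14}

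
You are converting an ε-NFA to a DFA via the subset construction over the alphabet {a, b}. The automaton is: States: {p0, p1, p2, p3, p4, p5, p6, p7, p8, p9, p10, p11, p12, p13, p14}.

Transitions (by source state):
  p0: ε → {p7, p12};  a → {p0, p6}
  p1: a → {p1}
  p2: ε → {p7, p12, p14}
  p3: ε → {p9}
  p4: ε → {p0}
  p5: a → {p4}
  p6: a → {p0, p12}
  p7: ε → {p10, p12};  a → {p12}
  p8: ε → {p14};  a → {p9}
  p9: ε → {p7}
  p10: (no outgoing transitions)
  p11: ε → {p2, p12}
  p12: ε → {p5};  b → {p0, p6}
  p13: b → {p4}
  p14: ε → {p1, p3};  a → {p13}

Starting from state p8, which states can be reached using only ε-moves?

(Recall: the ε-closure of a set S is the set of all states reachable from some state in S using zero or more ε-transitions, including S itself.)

Start with {p8}.
From p8 via ε: add p14.
From p14 via ε: add p1, p3.
From p3 via ε: add p9.
From p9 via ε: add p7.
From p7 via ε: add p10, p12.
From p12 via ε: add p5.
No new states can be added; the closed set is {p1, p3, p5, p7, p8, p9, p10, p12, p14}.

{p1, p3, p5, p7, p8, p9, p10, p12, p14}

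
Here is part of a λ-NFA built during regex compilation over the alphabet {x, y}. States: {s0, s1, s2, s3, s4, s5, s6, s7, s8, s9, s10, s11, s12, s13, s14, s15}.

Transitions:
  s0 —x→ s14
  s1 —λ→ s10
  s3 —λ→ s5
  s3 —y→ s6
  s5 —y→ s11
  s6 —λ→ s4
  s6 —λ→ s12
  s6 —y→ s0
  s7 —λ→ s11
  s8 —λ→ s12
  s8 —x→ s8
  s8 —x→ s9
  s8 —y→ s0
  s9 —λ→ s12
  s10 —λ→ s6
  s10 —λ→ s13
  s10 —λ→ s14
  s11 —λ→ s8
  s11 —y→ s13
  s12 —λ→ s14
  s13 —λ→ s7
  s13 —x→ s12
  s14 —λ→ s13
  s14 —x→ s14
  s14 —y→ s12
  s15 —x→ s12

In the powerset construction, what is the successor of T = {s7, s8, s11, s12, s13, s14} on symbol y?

s8 on y → {s0}.
s11 on y → {s13}.
s14 on y → {s12}.
No y-transition from s7, s12, s13.
Union after reading y: {s0, s12, s13}.
Now take the λ-closure:
From s12 via λ: add s14.
From s13 via λ: add s7.
From s7 via λ: add s11.
From s11 via λ: add s8.
No new states can be added; the closed set is {s0, s7, s8, s11, s12, s13, s14}.

{s0, s7, s8, s11, s12, s13, s14}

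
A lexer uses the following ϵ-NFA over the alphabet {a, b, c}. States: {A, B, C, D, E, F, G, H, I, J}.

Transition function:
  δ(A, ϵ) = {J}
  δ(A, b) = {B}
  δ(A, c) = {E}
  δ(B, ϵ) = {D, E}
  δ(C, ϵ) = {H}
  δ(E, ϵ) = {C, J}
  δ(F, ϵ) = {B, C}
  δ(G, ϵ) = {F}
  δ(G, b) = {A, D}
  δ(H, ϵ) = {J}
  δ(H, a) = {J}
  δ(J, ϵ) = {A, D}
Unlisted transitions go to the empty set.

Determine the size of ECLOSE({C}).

5

Start with {C}.
From C via ϵ: add H.
From H via ϵ: add J.
From J via ϵ: add A, D.
ϵ-closure = {A, C, D, H, J}, which has 5 states.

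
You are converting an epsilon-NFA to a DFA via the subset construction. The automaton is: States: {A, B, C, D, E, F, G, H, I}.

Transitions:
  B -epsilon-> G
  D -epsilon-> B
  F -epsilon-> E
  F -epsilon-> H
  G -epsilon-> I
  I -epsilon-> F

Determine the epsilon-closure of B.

Start with {B}.
From B via epsilon: add G.
From G via epsilon: add I.
From I via epsilon: add F.
From F via epsilon: add E, H.
No new states can be added; the closed set is {B, E, F, G, H, I}.

{B, E, F, G, H, I}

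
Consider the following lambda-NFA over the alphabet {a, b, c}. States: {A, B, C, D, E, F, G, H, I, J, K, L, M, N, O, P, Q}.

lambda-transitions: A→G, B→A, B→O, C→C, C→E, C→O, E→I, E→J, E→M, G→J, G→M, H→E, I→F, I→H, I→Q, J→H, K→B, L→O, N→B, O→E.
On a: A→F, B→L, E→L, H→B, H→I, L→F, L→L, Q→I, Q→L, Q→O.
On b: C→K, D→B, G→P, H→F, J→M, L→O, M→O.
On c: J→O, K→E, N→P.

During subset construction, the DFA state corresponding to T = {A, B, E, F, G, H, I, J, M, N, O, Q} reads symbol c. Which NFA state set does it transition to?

J on c → {O}.
N on c → {P}.
No c-transition from A, B, E, F, G, H, I, M, O, Q.
Union after reading c: {O, P}.
Now take the lambda-closure:
From O via lambda: add E.
From E via lambda: add I, J, M.
From I via lambda: add F, H, Q.
No new states can be added; the closed set is {E, F, H, I, J, M, O, P, Q}.

{E, F, H, I, J, M, O, P, Q}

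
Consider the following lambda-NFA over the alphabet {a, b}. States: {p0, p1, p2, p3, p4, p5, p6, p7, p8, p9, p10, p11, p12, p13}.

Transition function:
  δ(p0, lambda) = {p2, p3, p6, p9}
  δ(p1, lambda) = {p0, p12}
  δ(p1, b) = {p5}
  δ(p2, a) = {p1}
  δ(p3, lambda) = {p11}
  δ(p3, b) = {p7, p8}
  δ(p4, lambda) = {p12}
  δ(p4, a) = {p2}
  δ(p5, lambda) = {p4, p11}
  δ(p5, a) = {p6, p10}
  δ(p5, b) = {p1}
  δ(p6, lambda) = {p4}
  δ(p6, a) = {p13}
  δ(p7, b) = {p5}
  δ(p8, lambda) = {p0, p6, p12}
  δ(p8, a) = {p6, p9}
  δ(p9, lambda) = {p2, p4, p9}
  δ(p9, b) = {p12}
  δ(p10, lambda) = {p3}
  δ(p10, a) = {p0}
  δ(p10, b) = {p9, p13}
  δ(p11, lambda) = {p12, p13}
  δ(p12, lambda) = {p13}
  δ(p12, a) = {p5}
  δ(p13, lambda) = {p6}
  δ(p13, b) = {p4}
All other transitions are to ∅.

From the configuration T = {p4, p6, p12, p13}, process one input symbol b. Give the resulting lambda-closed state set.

{p4, p6, p12, p13}

p13 on b → {p4}.
No b-transition from p4, p6, p12.
Union after reading b: {p4}.
Now take the lambda-closure:
From p4 via lambda: add p12.
From p12 via lambda: add p13.
From p13 via lambda: add p6.
No new states can be added; the closed set is {p4, p6, p12, p13}.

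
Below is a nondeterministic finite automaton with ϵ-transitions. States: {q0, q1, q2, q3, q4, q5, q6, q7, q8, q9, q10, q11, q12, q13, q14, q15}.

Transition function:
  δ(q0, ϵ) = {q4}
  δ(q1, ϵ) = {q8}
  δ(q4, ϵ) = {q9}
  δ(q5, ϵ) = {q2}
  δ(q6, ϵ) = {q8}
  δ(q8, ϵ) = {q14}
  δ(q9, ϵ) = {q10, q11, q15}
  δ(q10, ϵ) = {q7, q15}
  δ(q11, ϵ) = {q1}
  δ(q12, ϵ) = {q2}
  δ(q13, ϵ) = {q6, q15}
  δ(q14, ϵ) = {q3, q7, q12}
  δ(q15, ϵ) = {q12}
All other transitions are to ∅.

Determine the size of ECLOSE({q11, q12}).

Start with {q11, q12}.
From q11 via ϵ: add q1.
From q12 via ϵ: add q2.
From q1 via ϵ: add q8.
From q8 via ϵ: add q14.
From q14 via ϵ: add q3, q7.
ϵ-closure = {q1, q2, q3, q7, q8, q11, q12, q14}, which has 8 states.

8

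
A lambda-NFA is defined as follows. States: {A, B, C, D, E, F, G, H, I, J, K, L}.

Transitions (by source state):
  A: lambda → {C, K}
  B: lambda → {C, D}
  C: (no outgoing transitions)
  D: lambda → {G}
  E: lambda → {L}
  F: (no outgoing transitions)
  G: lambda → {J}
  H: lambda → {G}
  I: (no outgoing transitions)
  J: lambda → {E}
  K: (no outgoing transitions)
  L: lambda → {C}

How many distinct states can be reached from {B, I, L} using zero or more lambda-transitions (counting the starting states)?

Start with {B, I, L}.
From B via lambda: add C, D.
From D via lambda: add G.
From G via lambda: add J.
From J via lambda: add E.
lambda-closure = {B, C, D, E, G, I, J, L}, which has 8 states.

8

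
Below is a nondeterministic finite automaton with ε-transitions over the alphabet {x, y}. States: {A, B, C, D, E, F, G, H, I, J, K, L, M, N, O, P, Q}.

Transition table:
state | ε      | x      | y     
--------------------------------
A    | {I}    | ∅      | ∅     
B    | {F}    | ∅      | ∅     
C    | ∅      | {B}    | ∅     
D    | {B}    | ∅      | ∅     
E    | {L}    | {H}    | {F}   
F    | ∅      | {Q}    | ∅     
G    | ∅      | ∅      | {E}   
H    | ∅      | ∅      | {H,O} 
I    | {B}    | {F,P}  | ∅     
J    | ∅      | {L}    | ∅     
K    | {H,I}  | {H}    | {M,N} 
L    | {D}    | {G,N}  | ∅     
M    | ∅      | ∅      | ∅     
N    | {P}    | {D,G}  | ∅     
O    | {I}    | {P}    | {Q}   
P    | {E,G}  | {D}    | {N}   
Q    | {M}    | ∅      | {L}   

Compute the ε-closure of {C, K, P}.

Start with {C, K, P}.
From K via ε: add H, I.
From P via ε: add E, G.
From E via ε: add L.
From I via ε: add B.
From B via ε: add F.
From L via ε: add D.
No new states can be added; the closed set is {B, C, D, E, F, G, H, I, K, L, P}.

{B, C, D, E, F, G, H, I, K, L, P}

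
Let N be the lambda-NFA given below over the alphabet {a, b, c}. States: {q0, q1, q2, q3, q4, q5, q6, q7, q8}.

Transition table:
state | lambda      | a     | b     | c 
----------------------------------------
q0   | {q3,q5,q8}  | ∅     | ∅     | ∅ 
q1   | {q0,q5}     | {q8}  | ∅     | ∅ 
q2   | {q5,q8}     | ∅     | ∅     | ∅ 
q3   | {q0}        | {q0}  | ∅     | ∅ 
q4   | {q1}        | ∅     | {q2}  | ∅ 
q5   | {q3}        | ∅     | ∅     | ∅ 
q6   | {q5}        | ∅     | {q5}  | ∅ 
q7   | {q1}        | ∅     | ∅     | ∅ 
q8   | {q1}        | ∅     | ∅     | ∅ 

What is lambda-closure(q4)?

Start with {q4}.
From q4 via lambda: add q1.
From q1 via lambda: add q0, q5.
From q0 via lambda: add q3, q8.
No new states can be added; the closed set is {q0, q1, q3, q4, q5, q8}.

{q0, q1, q3, q4, q5, q8}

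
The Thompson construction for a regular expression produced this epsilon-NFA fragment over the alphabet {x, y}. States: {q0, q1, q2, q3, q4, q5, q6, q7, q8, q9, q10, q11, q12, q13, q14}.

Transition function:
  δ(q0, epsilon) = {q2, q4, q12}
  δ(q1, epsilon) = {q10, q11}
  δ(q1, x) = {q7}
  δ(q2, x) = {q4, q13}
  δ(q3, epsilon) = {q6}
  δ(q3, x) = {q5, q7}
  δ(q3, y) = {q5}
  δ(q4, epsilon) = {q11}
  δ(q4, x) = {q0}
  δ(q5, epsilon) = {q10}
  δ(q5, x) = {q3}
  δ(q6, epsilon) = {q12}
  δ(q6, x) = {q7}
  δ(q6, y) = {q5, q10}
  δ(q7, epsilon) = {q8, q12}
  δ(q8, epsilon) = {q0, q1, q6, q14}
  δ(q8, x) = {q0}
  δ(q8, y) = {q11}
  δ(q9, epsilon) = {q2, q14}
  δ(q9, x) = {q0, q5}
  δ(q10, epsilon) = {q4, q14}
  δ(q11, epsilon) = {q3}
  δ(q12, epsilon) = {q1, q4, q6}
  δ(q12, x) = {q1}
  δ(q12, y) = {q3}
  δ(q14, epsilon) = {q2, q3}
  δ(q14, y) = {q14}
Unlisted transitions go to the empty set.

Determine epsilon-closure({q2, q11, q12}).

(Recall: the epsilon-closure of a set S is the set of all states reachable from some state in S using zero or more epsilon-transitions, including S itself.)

Start with {q2, q11, q12}.
From q11 via epsilon: add q3.
From q12 via epsilon: add q1, q4, q6.
From q1 via epsilon: add q10.
From q10 via epsilon: add q14.
No new states can be added; the closed set is {q1, q2, q3, q4, q6, q10, q11, q12, q14}.

{q1, q2, q3, q4, q6, q10, q11, q12, q14}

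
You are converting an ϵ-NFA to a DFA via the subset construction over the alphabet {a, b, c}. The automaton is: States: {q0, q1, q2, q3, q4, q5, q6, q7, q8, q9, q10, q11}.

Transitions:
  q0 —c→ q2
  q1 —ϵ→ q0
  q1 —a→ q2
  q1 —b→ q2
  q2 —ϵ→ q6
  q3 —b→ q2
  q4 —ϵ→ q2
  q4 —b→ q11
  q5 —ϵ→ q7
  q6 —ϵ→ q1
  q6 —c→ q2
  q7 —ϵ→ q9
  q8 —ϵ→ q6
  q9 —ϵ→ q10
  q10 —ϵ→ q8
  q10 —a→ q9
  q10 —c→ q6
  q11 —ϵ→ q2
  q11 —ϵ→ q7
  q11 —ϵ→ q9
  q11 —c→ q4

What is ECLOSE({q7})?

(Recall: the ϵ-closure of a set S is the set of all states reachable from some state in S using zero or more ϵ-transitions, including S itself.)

{q0, q1, q6, q7, q8, q9, q10}

Start with {q7}.
From q7 via ϵ: add q9.
From q9 via ϵ: add q10.
From q10 via ϵ: add q8.
From q8 via ϵ: add q6.
From q6 via ϵ: add q1.
From q1 via ϵ: add q0.
No new states can be added; the closed set is {q0, q1, q6, q7, q8, q9, q10}.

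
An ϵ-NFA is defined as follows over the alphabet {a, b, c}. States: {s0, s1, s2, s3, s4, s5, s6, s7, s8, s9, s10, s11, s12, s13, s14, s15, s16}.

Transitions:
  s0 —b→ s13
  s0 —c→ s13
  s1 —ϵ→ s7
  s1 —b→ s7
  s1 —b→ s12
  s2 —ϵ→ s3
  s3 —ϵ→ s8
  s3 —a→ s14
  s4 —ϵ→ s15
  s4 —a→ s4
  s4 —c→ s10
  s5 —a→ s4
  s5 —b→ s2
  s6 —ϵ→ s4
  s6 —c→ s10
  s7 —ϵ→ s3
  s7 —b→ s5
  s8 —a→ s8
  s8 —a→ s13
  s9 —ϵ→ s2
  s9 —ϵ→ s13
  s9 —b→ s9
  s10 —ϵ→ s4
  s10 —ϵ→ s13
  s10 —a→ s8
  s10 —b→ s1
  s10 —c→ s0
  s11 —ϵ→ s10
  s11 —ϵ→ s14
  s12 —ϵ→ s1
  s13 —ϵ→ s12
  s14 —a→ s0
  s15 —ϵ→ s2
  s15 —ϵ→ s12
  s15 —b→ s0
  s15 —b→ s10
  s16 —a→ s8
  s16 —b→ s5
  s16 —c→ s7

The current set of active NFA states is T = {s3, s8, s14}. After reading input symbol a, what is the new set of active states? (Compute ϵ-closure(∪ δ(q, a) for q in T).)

s3 on a → {s14}.
s8 on a → {s8, s13}.
s14 on a → {s0}.
Union after reading a: {s0, s8, s13, s14}.
Now take the ϵ-closure:
From s13 via ϵ: add s12.
From s12 via ϵ: add s1.
From s1 via ϵ: add s7.
From s7 via ϵ: add s3.
No new states can be added; the closed set is {s0, s1, s3, s7, s8, s12, s13, s14}.

{s0, s1, s3, s7, s8, s12, s13, s14}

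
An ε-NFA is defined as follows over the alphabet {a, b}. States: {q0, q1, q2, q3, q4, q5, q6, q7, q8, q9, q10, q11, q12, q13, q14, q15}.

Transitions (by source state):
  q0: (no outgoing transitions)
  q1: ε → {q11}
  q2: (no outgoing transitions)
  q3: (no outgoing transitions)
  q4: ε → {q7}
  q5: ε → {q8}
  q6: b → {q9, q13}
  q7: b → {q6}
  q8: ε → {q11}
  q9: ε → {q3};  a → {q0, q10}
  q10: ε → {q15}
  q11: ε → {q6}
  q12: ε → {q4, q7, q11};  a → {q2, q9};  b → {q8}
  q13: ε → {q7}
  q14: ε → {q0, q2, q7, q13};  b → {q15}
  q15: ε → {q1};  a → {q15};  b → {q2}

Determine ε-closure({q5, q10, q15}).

{q1, q5, q6, q8, q10, q11, q15}

Start with {q5, q10, q15}.
From q5 via ε: add q8.
From q15 via ε: add q1.
From q1 via ε: add q11.
From q11 via ε: add q6.
No new states can be added; the closed set is {q1, q5, q6, q8, q10, q11, q15}.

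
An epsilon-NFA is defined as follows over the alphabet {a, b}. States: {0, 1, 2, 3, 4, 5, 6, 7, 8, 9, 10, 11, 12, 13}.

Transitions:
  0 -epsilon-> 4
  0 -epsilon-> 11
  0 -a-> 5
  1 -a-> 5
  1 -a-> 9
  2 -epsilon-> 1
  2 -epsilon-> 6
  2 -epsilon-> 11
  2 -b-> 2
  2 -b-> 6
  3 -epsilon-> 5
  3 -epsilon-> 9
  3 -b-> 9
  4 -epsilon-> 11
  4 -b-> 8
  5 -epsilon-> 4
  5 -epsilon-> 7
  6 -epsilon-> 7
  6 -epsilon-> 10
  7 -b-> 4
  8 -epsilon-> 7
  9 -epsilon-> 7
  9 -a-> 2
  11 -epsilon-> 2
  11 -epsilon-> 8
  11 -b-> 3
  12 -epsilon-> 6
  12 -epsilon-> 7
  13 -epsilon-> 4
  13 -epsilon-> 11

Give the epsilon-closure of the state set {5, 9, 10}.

{1, 2, 4, 5, 6, 7, 8, 9, 10, 11}

Start with {5, 9, 10}.
From 5 via epsilon: add 4, 7.
From 4 via epsilon: add 11.
From 11 via epsilon: add 2, 8.
From 2 via epsilon: add 1, 6.
No new states can be added; the closed set is {1, 2, 4, 5, 6, 7, 8, 9, 10, 11}.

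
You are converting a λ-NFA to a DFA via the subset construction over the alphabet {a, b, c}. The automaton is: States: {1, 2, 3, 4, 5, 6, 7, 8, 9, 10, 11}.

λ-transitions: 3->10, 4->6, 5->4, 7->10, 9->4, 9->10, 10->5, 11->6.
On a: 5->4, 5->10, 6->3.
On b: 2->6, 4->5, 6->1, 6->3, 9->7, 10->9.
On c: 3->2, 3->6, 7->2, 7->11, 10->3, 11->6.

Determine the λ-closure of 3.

Start with {3}.
From 3 via λ: add 10.
From 10 via λ: add 5.
From 5 via λ: add 4.
From 4 via λ: add 6.
No new states can be added; the closed set is {3, 4, 5, 6, 10}.

{3, 4, 5, 6, 10}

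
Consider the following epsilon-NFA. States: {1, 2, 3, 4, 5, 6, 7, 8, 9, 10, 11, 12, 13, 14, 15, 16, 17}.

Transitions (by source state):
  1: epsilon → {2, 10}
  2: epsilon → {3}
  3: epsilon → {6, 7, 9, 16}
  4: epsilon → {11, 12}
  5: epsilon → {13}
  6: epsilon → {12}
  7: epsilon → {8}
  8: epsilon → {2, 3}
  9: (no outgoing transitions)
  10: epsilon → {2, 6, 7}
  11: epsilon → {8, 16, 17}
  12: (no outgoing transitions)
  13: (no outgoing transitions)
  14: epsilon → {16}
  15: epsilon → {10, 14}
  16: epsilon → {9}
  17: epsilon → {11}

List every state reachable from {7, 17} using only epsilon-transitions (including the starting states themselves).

Start with {7, 17}.
From 7 via epsilon: add 8.
From 17 via epsilon: add 11.
From 8 via epsilon: add 2, 3.
From 11 via epsilon: add 16.
From 3 via epsilon: add 6, 9.
From 6 via epsilon: add 12.
No new states can be added; the closed set is {2, 3, 6, 7, 8, 9, 11, 12, 16, 17}.

{2, 3, 6, 7, 8, 9, 11, 12, 16, 17}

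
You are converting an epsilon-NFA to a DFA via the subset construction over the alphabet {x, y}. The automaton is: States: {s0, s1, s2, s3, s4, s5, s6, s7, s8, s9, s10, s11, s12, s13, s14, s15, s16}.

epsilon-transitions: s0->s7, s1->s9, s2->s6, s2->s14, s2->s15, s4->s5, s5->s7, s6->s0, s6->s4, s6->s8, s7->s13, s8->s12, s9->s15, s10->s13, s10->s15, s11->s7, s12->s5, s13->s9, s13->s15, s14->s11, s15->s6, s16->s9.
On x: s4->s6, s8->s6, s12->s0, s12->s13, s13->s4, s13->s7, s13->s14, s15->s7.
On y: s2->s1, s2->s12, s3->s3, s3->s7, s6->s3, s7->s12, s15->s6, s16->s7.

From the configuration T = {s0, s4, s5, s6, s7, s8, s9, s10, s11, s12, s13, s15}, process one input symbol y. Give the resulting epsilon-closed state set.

s6 on y → {s3}.
s7 on y → {s12}.
s15 on y → {s6}.
No y-transition from s0, s4, s5, s8, s9, s10, s11, s12, s13.
Union after reading y: {s3, s6, s12}.
Now take the epsilon-closure:
From s6 via epsilon: add s0, s4, s8.
From s12 via epsilon: add s5.
From s0 via epsilon: add s7.
From s7 via epsilon: add s13.
From s13 via epsilon: add s9, s15.
No new states can be added; the closed set is {s0, s3, s4, s5, s6, s7, s8, s9, s12, s13, s15}.

{s0, s3, s4, s5, s6, s7, s8, s9, s12, s13, s15}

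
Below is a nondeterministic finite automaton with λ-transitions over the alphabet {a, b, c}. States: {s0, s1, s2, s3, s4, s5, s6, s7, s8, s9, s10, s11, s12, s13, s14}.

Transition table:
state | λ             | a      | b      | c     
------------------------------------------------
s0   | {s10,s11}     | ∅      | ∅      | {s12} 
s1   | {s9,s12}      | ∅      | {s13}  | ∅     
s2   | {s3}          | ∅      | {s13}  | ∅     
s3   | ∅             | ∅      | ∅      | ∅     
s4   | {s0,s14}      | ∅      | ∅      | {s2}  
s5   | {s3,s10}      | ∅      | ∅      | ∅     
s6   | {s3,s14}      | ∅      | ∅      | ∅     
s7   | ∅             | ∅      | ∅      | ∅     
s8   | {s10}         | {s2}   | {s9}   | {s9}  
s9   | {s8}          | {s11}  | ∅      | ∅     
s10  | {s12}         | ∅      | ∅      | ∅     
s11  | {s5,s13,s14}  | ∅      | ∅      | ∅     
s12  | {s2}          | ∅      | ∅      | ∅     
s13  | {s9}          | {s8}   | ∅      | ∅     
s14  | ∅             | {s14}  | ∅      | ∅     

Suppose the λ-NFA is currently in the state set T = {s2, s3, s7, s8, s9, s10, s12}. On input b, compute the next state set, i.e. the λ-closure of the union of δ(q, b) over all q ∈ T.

{s2, s3, s8, s9, s10, s12, s13}

s2 on b → {s13}.
s8 on b → {s9}.
No b-transition from s3, s7, s9, s10, s12.
Union after reading b: {s9, s13}.
Now take the λ-closure:
From s9 via λ: add s8.
From s8 via λ: add s10.
From s10 via λ: add s12.
From s12 via λ: add s2.
From s2 via λ: add s3.
No new states can be added; the closed set is {s2, s3, s8, s9, s10, s12, s13}.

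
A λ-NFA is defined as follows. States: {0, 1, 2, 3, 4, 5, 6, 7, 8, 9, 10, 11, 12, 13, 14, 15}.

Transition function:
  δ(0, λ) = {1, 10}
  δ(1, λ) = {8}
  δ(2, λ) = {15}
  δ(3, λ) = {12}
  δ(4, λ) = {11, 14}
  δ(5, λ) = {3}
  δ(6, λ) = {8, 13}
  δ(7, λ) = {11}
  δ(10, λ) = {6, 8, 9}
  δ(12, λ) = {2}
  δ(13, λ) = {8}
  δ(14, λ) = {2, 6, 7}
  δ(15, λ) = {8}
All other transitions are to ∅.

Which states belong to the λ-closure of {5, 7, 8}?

Start with {5, 7, 8}.
From 5 via λ: add 3.
From 7 via λ: add 11.
From 3 via λ: add 12.
From 12 via λ: add 2.
From 2 via λ: add 15.
No new states can be added; the closed set is {2, 3, 5, 7, 8, 11, 12, 15}.

{2, 3, 5, 7, 8, 11, 12, 15}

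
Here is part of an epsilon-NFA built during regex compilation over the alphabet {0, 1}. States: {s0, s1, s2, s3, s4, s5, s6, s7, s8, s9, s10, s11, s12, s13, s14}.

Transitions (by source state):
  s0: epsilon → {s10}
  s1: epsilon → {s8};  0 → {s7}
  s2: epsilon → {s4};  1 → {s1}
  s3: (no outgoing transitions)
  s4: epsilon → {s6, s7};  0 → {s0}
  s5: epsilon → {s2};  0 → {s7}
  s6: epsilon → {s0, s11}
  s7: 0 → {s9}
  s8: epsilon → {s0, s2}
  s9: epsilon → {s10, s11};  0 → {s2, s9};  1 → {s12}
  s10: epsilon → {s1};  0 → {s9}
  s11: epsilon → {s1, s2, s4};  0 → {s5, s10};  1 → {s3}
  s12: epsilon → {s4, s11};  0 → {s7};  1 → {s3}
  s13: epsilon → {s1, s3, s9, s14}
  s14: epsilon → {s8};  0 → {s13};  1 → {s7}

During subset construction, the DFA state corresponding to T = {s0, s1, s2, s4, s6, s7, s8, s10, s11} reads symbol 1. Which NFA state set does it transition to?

s2 on 1 → {s1}.
s11 on 1 → {s3}.
No 1-transition from s0, s1, s4, s6, s7, s8, s10.
Union after reading 1: {s1, s3}.
Now take the epsilon-closure:
From s1 via epsilon: add s8.
From s8 via epsilon: add s0, s2.
From s0 via epsilon: add s10.
From s2 via epsilon: add s4.
From s4 via epsilon: add s6, s7.
From s6 via epsilon: add s11.
No new states can be added; the closed set is {s0, s1, s2, s3, s4, s6, s7, s8, s10, s11}.

{s0, s1, s2, s3, s4, s6, s7, s8, s10, s11}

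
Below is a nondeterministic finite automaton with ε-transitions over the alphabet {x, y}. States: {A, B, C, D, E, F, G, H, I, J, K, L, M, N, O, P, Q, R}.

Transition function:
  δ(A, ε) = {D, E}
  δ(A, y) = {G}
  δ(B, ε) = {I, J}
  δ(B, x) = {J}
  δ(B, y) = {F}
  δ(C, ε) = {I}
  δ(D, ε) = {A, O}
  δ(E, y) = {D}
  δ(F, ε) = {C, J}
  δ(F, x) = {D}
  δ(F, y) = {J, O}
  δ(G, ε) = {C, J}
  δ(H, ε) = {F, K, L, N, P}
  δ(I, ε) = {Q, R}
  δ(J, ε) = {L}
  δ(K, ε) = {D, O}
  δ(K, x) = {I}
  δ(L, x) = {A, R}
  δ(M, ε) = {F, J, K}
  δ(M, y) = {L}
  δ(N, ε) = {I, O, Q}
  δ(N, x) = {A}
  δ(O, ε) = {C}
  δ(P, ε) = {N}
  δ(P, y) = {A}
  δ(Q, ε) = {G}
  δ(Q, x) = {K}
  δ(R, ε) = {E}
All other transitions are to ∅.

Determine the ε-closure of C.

Start with {C}.
From C via ε: add I.
From I via ε: add Q, R.
From Q via ε: add G.
From R via ε: add E.
From G via ε: add J.
From J via ε: add L.
No new states can be added; the closed set is {C, E, G, I, J, L, Q, R}.

{C, E, G, I, J, L, Q, R}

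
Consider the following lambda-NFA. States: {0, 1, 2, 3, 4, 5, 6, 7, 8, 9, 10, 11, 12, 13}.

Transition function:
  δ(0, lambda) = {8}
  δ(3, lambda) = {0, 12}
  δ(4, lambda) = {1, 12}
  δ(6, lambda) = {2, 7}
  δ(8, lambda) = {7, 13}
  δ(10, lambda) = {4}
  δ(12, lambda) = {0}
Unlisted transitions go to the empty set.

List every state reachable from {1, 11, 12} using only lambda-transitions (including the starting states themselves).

Start with {1, 11, 12}.
From 12 via lambda: add 0.
From 0 via lambda: add 8.
From 8 via lambda: add 7, 13.
No new states can be added; the closed set is {0, 1, 7, 8, 11, 12, 13}.

{0, 1, 7, 8, 11, 12, 13}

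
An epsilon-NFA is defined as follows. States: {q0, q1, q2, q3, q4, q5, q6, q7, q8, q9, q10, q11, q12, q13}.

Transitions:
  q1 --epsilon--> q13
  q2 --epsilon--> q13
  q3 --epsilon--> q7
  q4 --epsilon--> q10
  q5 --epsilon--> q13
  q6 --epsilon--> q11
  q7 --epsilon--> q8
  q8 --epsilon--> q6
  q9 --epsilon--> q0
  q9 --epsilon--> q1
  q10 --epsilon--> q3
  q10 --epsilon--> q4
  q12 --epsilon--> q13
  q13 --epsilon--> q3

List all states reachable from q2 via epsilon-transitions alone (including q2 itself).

Start with {q2}.
From q2 via epsilon: add q13.
From q13 via epsilon: add q3.
From q3 via epsilon: add q7.
From q7 via epsilon: add q8.
From q8 via epsilon: add q6.
From q6 via epsilon: add q11.
No new states can be added; the closed set is {q2, q3, q6, q7, q8, q11, q13}.

{q2, q3, q6, q7, q8, q11, q13}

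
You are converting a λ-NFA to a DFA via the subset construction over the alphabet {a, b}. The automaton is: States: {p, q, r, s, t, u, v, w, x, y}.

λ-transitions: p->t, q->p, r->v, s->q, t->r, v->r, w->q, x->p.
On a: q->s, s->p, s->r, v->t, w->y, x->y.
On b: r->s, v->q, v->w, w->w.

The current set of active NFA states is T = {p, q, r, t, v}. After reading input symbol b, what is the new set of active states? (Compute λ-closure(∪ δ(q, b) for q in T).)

{p, q, r, s, t, v, w}

r on b → {s}.
v on b → {q, w}.
No b-transition from p, q, t.
Union after reading b: {q, s, w}.
Now take the λ-closure:
From q via λ: add p.
From p via λ: add t.
From t via λ: add r.
From r via λ: add v.
No new states can be added; the closed set is {p, q, r, s, t, v, w}.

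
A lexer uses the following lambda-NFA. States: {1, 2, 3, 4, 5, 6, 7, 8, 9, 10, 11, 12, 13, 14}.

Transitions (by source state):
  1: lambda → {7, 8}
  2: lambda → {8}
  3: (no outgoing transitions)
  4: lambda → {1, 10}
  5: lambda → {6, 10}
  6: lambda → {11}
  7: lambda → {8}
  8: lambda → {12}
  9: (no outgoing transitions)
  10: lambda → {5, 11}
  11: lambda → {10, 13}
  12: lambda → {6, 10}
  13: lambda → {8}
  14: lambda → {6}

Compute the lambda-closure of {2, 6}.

Start with {2, 6}.
From 2 via lambda: add 8.
From 6 via lambda: add 11.
From 8 via lambda: add 12.
From 11 via lambda: add 10, 13.
From 10 via lambda: add 5.
No new states can be added; the closed set is {2, 5, 6, 8, 10, 11, 12, 13}.

{2, 5, 6, 8, 10, 11, 12, 13}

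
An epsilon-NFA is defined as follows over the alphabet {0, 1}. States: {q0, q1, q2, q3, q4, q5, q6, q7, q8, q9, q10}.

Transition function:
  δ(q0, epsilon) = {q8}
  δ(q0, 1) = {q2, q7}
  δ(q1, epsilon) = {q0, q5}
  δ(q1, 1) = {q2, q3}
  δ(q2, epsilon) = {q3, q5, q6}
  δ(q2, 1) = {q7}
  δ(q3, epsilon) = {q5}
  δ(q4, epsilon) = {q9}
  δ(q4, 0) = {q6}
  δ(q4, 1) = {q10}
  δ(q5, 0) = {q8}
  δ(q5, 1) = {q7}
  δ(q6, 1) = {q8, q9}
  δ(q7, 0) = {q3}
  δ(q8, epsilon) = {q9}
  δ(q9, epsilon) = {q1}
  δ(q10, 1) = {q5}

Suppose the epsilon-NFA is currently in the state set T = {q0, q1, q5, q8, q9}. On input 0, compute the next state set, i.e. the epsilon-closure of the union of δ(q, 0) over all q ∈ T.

q5 on 0 → {q8}.
No 0-transition from q0, q1, q8, q9.
Union after reading 0: {q8}.
Now take the epsilon-closure:
From q8 via epsilon: add q9.
From q9 via epsilon: add q1.
From q1 via epsilon: add q0, q5.
No new states can be added; the closed set is {q0, q1, q5, q8, q9}.

{q0, q1, q5, q8, q9}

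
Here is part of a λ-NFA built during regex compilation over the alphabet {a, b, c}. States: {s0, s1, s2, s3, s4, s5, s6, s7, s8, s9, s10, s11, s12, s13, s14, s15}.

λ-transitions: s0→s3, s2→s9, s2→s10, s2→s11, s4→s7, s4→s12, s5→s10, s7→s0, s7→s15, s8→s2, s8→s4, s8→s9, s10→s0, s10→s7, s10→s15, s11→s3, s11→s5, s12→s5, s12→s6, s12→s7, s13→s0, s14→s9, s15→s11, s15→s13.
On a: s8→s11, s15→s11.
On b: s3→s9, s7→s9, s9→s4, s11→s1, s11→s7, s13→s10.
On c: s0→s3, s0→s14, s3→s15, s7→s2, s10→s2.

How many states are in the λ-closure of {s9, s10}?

9

Start with {s9, s10}.
From s10 via λ: add s0, s7, s15.
From s0 via λ: add s3.
From s15 via λ: add s11, s13.
From s11 via λ: add s5.
λ-closure = {s0, s3, s5, s7, s9, s10, s11, s13, s15}, which has 9 states.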